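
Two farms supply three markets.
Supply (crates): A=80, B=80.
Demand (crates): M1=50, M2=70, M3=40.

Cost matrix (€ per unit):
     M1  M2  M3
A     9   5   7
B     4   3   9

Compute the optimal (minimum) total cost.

770

An optimal shipping plan:
  A->M2: 40 × €5 = €200
  A->M3: 40 × €7 = €280
  B->M1: 50 × €4 = €200
  B->M2: 30 × €3 = €90
Total = 200 + 280 + 200 + 90 = €770.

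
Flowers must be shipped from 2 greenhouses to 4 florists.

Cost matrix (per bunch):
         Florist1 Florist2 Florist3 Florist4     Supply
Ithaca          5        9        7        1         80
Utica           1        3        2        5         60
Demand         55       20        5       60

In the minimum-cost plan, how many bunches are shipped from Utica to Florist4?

Optimal shipments:
  Ithaca->Florist1: 20 × 5 = 100
  Ithaca->Florist4: 60 × 1 = 60
  Utica->Florist1: 35 × 1 = 35
  Utica->Florist2: 20 × 3 = 60
  Utica->Florist3: 5 × 2 = 10
Total cost = 265.
The route Utica→Florist4 is not used.

0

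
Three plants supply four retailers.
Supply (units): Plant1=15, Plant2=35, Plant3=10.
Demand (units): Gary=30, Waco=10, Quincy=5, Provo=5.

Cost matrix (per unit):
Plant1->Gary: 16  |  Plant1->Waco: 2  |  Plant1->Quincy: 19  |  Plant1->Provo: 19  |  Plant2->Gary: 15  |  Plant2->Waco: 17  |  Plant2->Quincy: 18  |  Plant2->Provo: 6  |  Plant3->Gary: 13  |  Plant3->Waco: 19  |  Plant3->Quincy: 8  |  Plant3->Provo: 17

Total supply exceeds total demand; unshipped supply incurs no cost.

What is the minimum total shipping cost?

Optimal allocation:
  Plant1→Waco: 10 units
  Plant2→Gary: 25 units
  Plant2→Provo: 5 units
  Plant3→Gary: 5 units
  Plant3→Quincy: 5 units
Total cost = 530.
(Supply check: Plant1 ships 10; Plant2 ships 30; Plant3 ships 10.)

530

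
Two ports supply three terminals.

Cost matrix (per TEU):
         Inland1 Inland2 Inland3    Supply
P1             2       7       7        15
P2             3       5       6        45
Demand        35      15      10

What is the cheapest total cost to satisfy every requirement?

A cheapest plan:
  P1 to Inland1: 15 × 2 = 30
  P2 to Inland1: 20 × 3 = 60
  P2 to Inland2: 15 × 5 = 75
  P2 to Inland3: 10 × 6 = 60
Total = 30 + 60 + 75 + 60 = 225.
(Supply check: P1 ships 15; P2 ships 45.)

225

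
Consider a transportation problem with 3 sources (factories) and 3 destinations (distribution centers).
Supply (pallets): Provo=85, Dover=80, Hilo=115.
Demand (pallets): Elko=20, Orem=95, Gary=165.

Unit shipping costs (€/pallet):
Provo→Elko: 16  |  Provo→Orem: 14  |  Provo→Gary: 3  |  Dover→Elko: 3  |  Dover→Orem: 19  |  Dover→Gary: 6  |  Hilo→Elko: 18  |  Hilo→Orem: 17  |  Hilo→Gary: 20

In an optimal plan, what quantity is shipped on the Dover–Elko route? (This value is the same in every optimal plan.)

The minimum-cost plan:
  Provo->Gary: 85 × €3 = €255
  Dover->Elko: 20 × €3 = €60
  Dover->Gary: 60 × €6 = €360
  Hilo->Orem: 95 × €17 = €1615
  Hilo->Gary: 20 × €20 = €400
Total cost = €2690.
So Dover→Elko carries 20 pallets.

20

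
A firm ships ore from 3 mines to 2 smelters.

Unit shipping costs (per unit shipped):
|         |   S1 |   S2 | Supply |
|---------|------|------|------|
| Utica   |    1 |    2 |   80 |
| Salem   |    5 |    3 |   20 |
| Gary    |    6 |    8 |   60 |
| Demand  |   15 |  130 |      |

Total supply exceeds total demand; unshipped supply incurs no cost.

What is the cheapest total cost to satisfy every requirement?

550

A cheapest plan:
  Utica->S2: 80 × 2 = 160
  Salem->S2: 20 × 3 = 60
  Gary->S1: 15 × 6 = 90
  Gary->S2: 30 × 8 = 240
Total = 160 + 60 + 90 + 240 = 550.
(Supply check: Utica ships 80; Salem ships 20; Gary ships 45.)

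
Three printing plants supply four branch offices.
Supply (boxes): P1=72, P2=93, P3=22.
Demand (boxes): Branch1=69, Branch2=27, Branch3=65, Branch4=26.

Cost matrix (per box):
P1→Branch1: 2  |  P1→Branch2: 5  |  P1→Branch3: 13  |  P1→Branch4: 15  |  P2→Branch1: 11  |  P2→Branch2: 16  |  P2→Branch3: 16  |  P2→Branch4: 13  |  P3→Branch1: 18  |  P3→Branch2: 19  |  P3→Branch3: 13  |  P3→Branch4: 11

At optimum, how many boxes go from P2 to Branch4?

Optimal shipments:
  P1->Branch1: 45 × 2 = 90
  P1->Branch2: 27 × 5 = 135
  P2->Branch1: 24 × 11 = 264
  P2->Branch3: 43 × 16 = 688
  P2->Branch4: 26 × 13 = 338
  P3->Branch3: 22 × 13 = 286
Total cost = 1801.
So P2→Branch4 carries 26 boxes.

26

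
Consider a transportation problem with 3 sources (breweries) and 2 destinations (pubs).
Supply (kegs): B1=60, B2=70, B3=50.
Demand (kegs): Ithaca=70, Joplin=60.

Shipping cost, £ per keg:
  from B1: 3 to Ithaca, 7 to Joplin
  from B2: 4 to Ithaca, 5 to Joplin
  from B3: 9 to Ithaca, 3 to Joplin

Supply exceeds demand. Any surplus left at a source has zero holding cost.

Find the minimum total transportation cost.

One minimum-cost allocation:
  B1 to Ithaca: 60 × £3 = £180
  B2 to Ithaca: 10 × £4 = £40
  B2 to Joplin: 10 × £5 = £50
  B3 to Joplin: 50 × £3 = £150
Total = 180 + 40 + 50 + 150 = £420.
(Supply check: B1 ships 60; B2 ships 20; B3 ships 50.)

420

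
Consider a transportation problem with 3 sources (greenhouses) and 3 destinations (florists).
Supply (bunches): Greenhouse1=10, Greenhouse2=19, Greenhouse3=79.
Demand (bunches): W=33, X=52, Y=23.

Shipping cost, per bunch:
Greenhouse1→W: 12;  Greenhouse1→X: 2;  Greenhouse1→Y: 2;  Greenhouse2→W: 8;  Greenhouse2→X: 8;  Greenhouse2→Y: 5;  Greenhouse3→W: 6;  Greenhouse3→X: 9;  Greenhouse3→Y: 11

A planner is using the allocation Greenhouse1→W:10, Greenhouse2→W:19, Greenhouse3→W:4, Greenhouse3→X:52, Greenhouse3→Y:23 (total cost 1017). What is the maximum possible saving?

Current plan cost = 10·12 + 19·8 + 4·6 + 52·9 + 23·11 = 1017.
Optimal plan:
  Greenhouse1–X: 6 × 2 = 12
  Greenhouse1–Y: 4 × 2 = 8
  Greenhouse2–Y: 19 × 5 = 95
  Greenhouse3–W: 33 × 6 = 198
  Greenhouse3–X: 46 × 9 = 414
Optimal cost = 727.
Saving = 1017 − 727 = 290.

290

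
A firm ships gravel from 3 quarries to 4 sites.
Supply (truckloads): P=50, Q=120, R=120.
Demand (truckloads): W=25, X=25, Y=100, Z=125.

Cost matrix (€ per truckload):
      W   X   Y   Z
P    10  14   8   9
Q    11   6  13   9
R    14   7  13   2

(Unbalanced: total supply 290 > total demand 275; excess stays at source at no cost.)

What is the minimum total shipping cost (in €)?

1760

A cheapest plan:
  P to Y: 50 × €8 = €400
  Q to W: 25 × €11 = €275
  Q to X: 25 × €6 = €150
  Q to Y: 50 × €13 = €650
  Q to Z: 5 × €9 = €45
  R to Z: 120 × €2 = €240
Total = 400 + 275 + 150 + 650 + 45 + 240 = €1760.
(Supply check: P ships 50; Q ships 105; R ships 120.)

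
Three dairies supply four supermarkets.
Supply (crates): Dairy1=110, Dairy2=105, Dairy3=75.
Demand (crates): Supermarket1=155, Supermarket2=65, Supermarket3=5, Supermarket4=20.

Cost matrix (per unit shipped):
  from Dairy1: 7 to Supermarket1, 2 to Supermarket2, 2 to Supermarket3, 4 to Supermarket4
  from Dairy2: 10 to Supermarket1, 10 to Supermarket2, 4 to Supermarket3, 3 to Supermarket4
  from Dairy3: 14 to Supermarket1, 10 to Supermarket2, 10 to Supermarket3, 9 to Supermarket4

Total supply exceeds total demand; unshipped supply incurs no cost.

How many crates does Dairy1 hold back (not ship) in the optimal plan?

0

Minimum-cost shipments:
  Dairy1→Supermarket1: 45 crates
  Dairy1→Supermarket2: 65 crates
  Dairy2→Supermarket1: 80 crates
  Dairy2→Supermarket3: 5 crates
  Dairy2→Supermarket4: 20 crates
  Dairy3→Supermarket1: 30 crates
Total cost = 1745.
Dairy1 ships 110 of its 110, leaving 0.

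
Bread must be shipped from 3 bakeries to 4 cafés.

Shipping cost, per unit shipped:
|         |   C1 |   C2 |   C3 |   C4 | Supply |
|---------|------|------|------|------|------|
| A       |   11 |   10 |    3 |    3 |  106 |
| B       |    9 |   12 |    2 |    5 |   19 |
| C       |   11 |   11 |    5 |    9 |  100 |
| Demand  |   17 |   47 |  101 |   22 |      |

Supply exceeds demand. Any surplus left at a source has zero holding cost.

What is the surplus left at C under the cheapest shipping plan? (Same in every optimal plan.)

An optimal plan:
  A→C3: 84 × 3 = 252
  A→C4: 22 × 3 = 66
  B→C1: 2 × 9 = 18
  B→C3: 17 × 2 = 34
  C→C1: 15 × 11 = 165
  C→C2: 47 × 11 = 517
Total cost = 1052.
C ships 62 of its 100, leaving 38.

38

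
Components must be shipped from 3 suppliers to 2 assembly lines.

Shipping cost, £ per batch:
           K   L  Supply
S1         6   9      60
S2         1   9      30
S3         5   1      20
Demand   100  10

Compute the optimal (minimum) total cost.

A cheapest plan:
  S1–K: 60 × £6 = £360
  S2–K: 30 × £1 = £30
  S3–K: 10 × £5 = £50
  S3–L: 10 × £1 = £10
Total = 360 + 30 + 50 + 10 = £450.

450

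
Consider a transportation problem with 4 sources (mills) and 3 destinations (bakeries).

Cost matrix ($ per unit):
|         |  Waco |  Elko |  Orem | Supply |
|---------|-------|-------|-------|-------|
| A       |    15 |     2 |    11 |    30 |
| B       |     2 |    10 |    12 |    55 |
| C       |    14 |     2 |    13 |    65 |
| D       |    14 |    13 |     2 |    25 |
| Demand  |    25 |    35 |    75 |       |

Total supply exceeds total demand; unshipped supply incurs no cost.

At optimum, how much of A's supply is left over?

0

An optimal plan:
  A to Orem: 30 sacks
  B to Waco: 25 sacks
  B to Orem: 20 sacks
  C to Elko: 35 sacks
  D to Orem: 25 sacks
Total cost = $740.
A ships 30 of its 30, leaving 0.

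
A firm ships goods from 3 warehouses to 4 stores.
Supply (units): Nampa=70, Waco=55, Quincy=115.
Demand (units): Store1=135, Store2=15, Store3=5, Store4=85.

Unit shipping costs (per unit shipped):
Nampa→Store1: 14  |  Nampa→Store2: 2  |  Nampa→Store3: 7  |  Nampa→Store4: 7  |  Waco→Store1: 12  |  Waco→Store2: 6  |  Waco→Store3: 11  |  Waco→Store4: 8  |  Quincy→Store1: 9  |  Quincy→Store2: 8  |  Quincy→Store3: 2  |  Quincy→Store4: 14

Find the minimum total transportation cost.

1955

Optimal allocation:
  Nampa–Store2: 15 × 2 = 30
  Nampa–Store4: 55 × 7 = 385
  Waco–Store1: 25 × 12 = 300
  Waco–Store4: 30 × 8 = 240
  Quincy–Store1: 110 × 9 = 990
  Quincy–Store3: 5 × 2 = 10
Total = 30 + 385 + 300 + 240 + 990 + 10 = 1955.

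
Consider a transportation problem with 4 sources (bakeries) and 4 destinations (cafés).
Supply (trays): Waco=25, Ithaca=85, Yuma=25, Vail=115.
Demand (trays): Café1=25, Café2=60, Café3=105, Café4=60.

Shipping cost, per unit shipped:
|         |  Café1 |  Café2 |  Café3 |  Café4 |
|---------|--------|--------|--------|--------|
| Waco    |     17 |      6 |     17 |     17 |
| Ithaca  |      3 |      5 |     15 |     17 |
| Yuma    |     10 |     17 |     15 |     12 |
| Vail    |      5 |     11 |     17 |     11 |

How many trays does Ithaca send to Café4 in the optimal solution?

The minimum-cost plan:
  Waco–Café2: 25 × 6 = 150
  Ithaca–Café1: 25 × 3 = 75
  Ithaca–Café2: 35 × 5 = 175
  Ithaca–Café3: 25 × 15 = 375
  Yuma–Café3: 25 × 15 = 375
  Vail–Café3: 55 × 17 = 935
  Vail–Café4: 60 × 11 = 660
Total cost = 2745.
The route Ithaca→Café4 is not used.

0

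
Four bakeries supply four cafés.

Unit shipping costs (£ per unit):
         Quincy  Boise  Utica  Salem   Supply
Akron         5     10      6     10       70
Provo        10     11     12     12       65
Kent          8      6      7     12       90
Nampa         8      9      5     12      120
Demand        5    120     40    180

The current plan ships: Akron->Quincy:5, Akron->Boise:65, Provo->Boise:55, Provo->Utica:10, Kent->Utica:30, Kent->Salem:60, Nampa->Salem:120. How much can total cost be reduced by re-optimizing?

705

Current plan cost = 5·5 + 65·10 + 55·11 + 10·12 + 30·7 + 60·12 + 120·12 = £3770.
Optimal plan:
  Akron→Quincy: 5 × £5 = £25
  Akron→Salem: 65 × £10 = £650
  Provo→Salem: 65 × £12 = £780
  Kent→Boise: 90 × £6 = £540
  Nampa→Boise: 30 × £9 = £270
  Nampa→Utica: 40 × £5 = £200
  Nampa→Salem: 50 × £12 = £600
Optimal cost = £3065.
Saving = 3770 − 3065 = £705.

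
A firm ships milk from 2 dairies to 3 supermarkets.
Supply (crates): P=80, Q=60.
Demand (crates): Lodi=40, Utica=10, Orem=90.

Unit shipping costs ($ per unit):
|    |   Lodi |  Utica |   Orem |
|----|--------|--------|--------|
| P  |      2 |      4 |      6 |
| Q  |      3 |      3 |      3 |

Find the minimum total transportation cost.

A cheapest plan:
  P to Lodi: 40 × $2 = $80
  P to Utica: 10 × $4 = $40
  P to Orem: 30 × $6 = $180
  Q to Orem: 60 × $3 = $180
Total = 80 + 40 + 180 + 180 = $480.

480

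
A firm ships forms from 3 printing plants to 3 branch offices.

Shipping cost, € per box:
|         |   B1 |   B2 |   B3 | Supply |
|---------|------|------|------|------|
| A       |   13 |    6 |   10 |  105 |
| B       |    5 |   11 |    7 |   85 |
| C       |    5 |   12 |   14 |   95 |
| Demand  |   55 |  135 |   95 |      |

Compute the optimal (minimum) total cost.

2000

Optimal allocation:
  A->B2: 105 × €6 = €630
  B->B3: 85 × €7 = €595
  C->B1: 55 × €5 = €275
  C->B2: 30 × €12 = €360
  C->B3: 10 × €14 = €140
Total = 630 + 595 + 275 + 360 + 140 = €2000.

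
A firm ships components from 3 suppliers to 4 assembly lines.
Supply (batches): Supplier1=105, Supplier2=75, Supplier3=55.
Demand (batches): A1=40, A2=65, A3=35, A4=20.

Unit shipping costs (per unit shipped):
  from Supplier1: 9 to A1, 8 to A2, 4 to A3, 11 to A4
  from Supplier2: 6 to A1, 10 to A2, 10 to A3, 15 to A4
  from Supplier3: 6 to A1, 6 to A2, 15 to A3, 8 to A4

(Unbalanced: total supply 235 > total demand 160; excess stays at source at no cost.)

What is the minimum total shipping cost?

990

A cheapest plan:
  Supplier1–A2: 30 batches
  Supplier1–A3: 35 batches
  Supplier2–A1: 40 batches
  Supplier3–A2: 35 batches
  Supplier3–A4: 20 batches
Total cost = 990.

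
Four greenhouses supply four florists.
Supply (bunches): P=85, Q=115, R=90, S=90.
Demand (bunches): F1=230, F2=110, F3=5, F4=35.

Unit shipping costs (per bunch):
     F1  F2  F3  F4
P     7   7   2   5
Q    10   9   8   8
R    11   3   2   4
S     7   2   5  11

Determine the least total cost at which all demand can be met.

An optimal shipping plan:
  P to F1: 85 × 7 = 595
  Q to F1: 115 × 10 = 1150
  R to F2: 50 × 3 = 150
  R to F3: 5 × 2 = 10
  R to F4: 35 × 4 = 140
  S to F1: 30 × 7 = 210
  S to F2: 60 × 2 = 120
Total = 595 + 1150 + 150 + 10 + 140 + 210 + 120 = 2375.
(Supply check: P ships 85; Q ships 115; R ships 90; S ships 90.)

2375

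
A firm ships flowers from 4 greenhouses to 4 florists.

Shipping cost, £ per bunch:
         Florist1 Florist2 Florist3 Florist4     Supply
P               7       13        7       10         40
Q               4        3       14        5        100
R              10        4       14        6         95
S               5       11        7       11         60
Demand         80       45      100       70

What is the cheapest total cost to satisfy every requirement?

One minimum-cost allocation:
  P→Florist3: 40 × £7 = £280
  Q→Florist1: 80 × £4 = £320
  Q→Florist4: 20 × £5 = £100
  R→Florist2: 45 × £4 = £180
  R→Florist4: 50 × £6 = £300
  S→Florist3: 60 × £7 = £420
Total = 280 + 320 + 100 + 180 + 300 + 420 = £1600.
(Supply check: P ships 40; Q ships 100; R ships 95; S ships 60.)

1600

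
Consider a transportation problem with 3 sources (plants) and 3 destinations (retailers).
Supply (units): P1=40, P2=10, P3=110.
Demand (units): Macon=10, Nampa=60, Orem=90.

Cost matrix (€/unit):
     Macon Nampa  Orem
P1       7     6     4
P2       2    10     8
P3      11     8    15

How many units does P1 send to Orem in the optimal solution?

40

Optimal shipments:
  P1→Orem: 40 × €4 = €160
  P2→Macon: 10 × €2 = €20
  P3→Nampa: 60 × €8 = €480
  P3→Orem: 50 × €15 = €750
Total cost = €1410.
So P1→Orem carries 40 units.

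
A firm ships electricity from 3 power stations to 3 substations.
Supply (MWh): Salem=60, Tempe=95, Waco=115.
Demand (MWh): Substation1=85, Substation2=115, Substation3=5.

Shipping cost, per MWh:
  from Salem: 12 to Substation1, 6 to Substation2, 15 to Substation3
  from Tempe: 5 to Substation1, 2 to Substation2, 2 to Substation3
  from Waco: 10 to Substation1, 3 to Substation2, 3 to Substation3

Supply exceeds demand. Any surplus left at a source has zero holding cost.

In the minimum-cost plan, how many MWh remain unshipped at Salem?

Minimum-cost shipments:
  Tempe→Substation1: 85 × 5 = 425
  Tempe→Substation2: 10 × 2 = 20
  Waco→Substation2: 105 × 3 = 315
  Waco→Substation3: 5 × 3 = 15
Total cost = 775.
Salem ships 0 of its 60, leaving 60.

60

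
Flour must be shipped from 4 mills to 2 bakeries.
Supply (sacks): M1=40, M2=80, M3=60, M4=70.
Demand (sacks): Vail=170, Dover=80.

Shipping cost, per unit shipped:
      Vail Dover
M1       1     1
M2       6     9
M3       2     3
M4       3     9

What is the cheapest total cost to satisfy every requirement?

890

An optimal shipping plan:
  M1–Dover: 40 × 1 = 40
  M2–Vail: 80 × 6 = 480
  M3–Vail: 20 × 2 = 40
  M3–Dover: 40 × 3 = 120
  M4–Vail: 70 × 3 = 210
Total = 40 + 480 + 40 + 120 + 210 = 890.
(Supply check: M1 ships 40; M2 ships 80; M3 ships 60; M4 ships 70.)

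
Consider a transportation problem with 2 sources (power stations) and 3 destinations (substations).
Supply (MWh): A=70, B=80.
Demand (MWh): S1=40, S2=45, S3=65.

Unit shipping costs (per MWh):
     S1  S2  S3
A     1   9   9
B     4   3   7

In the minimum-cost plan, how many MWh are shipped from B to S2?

45

Optimal shipments:
  A→S1: 40 × 1 = 40
  A→S3: 30 × 9 = 270
  B→S2: 45 × 3 = 135
  B→S3: 35 × 7 = 245
Total cost = 690.
So B→S2 carries 45 MWh.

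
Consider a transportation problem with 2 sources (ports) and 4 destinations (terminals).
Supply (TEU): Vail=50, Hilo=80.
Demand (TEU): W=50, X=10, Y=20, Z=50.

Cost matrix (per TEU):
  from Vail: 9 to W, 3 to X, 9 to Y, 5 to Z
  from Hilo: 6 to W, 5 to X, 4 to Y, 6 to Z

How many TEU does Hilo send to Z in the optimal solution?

10

Optimal shipments:
  Vail to X: 10 × 3 = 30
  Vail to Z: 40 × 5 = 200
  Hilo to W: 50 × 6 = 300
  Hilo to Y: 20 × 4 = 80
  Hilo to Z: 10 × 6 = 60
Total cost = 670.
So Hilo→Z carries 10 TEU.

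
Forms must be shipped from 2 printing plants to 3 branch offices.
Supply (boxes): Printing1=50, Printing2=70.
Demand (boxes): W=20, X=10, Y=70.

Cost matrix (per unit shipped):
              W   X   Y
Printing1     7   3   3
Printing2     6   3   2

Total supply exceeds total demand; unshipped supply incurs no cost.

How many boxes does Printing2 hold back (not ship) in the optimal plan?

0

An optimal plan:
  Printing1 to W: 20 × 7 = 140
  Printing1 to X: 10 × 3 = 30
  Printing2 to Y: 70 × 2 = 140
Total cost = 310.
Printing2 ships 70 of its 70, leaving 0.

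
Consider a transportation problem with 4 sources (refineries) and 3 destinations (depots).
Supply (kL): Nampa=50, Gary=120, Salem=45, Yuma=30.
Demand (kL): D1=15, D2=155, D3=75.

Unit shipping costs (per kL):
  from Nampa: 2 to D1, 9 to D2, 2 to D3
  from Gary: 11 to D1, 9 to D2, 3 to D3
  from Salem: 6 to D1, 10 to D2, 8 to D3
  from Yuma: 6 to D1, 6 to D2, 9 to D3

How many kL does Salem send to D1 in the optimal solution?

Solving gives:
  Nampa–D1: 15 kL
  Nampa–D3: 35 kL
  Gary–D2: 80 kL
  Gary–D3: 40 kL
  Salem–D2: 45 kL
  Yuma–D2: 30 kL
Total cost = 1570.
The route Salem→D1 is not used.

0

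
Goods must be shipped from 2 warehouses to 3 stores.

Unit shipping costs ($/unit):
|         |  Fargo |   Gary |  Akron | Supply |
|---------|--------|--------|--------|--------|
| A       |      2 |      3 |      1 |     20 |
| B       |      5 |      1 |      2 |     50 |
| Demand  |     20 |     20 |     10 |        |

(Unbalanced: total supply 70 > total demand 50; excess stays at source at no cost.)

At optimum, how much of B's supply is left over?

20

An optimal plan:
  A→Fargo: 20 × $2 = $40
  B→Gary: 20 × $1 = $20
  B→Akron: 10 × $2 = $20
Total cost = $80.
B ships 30 of its 50, leaving 20.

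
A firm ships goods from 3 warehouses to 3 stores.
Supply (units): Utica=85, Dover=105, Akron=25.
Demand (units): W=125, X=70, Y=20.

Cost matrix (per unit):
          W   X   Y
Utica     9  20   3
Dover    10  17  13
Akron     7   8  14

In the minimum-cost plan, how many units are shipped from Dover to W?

The minimum-cost plan:
  Utica->W: 65 units
  Utica->Y: 20 units
  Dover->W: 60 units
  Dover->X: 45 units
  Akron->X: 25 units
Total cost = 2210.
So Dover→W carries 60 units.

60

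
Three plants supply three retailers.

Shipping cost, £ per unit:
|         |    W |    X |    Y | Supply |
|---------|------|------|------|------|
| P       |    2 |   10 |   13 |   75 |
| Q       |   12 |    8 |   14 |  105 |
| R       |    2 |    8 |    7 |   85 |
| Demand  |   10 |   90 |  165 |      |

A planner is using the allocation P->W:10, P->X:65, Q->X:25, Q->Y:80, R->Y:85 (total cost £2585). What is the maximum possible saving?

195

Current plan cost = 10·2 + 65·10 + 25·8 + 80·14 + 85·7 = £2585.
Optimal plan:
  P->W: 10 × £2 = £20
  P->Y: 65 × £13 = £845
  Q->X: 90 × £8 = £720
  Q->Y: 15 × £14 = £210
  R->Y: 85 × £7 = £595
Optimal cost = £2390.
Saving = 2585 − 2390 = £195.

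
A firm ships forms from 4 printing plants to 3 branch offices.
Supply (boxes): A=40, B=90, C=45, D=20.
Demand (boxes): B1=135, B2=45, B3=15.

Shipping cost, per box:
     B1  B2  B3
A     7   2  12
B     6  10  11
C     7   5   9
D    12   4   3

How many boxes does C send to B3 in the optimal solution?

0

Optimal shipments:
  A->B2: 40 boxes
  B->B1: 90 boxes
  C->B1: 45 boxes
  D->B2: 5 boxes
  D->B3: 15 boxes
Total cost = 1000.
The route C→B3 is not used.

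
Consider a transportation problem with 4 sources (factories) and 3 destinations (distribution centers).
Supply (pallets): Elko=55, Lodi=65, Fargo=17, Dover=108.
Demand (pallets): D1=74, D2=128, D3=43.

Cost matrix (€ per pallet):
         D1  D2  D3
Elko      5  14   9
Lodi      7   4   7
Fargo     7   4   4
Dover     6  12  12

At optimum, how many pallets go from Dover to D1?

The minimum-cost plan:
  Elko→D1: 12 × €5 = €60
  Elko→D3: 43 × €9 = €387
  Lodi→D2: 65 × €4 = €260
  Fargo→D2: 17 × €4 = €68
  Dover→D1: 62 × €6 = €372
  Dover→D2: 46 × €12 = €552
Total cost = €1699.
So Dover→D1 carries 62 pallets.

62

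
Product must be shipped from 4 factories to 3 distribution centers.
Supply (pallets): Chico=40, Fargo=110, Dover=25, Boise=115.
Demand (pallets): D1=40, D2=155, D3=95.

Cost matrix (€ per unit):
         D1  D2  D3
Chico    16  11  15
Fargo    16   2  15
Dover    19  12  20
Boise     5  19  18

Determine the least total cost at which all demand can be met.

Optimal allocation:
  Chico→D2: 20 × €11 = €220
  Chico→D3: 20 × €15 = €300
  Fargo→D2: 110 × €2 = €220
  Dover→D2: 25 × €12 = €300
  Boise→D1: 40 × €5 = €200
  Boise→D3: 75 × €18 = €1350
Total = 220 + 300 + 220 + 300 + 200 + 1350 = €2590.

2590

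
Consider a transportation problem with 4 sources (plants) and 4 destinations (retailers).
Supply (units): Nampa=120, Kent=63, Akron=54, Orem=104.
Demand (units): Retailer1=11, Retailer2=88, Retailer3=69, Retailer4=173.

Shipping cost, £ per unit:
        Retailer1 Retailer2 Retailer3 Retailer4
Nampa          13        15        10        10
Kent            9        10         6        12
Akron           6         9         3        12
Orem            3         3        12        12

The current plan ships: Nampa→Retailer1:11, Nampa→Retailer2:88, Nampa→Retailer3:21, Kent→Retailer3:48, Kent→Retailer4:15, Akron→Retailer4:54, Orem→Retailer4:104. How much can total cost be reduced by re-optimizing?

1652

Current plan cost = 11·13 + 88·15 + 21·10 + 48·6 + 15·12 + 54·12 + 104·12 = £4037.
Optimal plan:
  Nampa to Retailer4: 120 × £10 = £1200
  Kent to Retailer3: 15 × £6 = £90
  Kent to Retailer4: 48 × £12 = £576
  Akron to Retailer3: 54 × £3 = £162
  Orem to Retailer1: 11 × £3 = £33
  Orem to Retailer2: 88 × £3 = £264
  Orem to Retailer4: 5 × £12 = £60
Optimal cost = £2385.
Saving = 4037 − 2385 = £1652.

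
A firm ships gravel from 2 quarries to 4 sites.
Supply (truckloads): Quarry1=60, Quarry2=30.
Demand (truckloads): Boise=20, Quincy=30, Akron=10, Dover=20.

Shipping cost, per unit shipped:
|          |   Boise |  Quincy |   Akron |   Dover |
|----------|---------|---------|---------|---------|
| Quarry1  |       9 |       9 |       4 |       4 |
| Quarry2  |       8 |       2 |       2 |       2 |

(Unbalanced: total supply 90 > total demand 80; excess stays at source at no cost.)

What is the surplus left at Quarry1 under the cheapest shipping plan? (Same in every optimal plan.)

Minimum-cost shipments:
  Quarry1 to Boise: 20 × 9 = 180
  Quarry1 to Akron: 10 × 4 = 40
  Quarry1 to Dover: 20 × 4 = 80
  Quarry2 to Quincy: 30 × 2 = 60
Total cost = 360.
Quarry1 ships 50 of its 60, leaving 10.

10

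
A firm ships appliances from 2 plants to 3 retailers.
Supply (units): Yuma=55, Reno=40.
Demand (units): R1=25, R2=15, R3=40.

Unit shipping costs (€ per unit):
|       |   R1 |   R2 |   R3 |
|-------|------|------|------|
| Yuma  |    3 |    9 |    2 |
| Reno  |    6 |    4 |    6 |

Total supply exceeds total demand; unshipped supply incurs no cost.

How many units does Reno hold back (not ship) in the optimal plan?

Minimum-cost shipments:
  Yuma->R1: 15 × €3 = €45
  Yuma->R3: 40 × €2 = €80
  Reno->R1: 10 × €6 = €60
  Reno->R2: 15 × €4 = €60
Total cost = €245.
Reno ships 25 of its 40, leaving 15.

15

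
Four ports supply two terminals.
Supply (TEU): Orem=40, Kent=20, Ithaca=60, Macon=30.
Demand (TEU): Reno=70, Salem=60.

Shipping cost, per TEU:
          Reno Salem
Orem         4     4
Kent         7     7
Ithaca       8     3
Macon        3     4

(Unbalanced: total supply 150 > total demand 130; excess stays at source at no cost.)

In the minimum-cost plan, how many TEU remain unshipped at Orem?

An optimal plan:
  Orem–Reno: 40 TEU
  Ithaca–Salem: 60 TEU
  Macon–Reno: 30 TEU
Total cost = 430.
Orem ships 40 of its 40, leaving 0.

0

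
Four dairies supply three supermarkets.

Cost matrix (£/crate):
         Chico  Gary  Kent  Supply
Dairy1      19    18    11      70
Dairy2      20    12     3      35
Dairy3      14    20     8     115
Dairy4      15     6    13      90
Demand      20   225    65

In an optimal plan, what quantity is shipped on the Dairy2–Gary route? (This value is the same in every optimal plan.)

Solving gives:
  Dairy1->Gary: 70 × £18 = £1260
  Dairy2->Gary: 35 × £12 = £420
  Dairy3->Chico: 20 × £14 = £280
  Dairy3->Gary: 30 × £20 = £600
  Dairy3->Kent: 65 × £8 = £520
  Dairy4->Gary: 90 × £6 = £540
Total cost = £3620.
So Dairy2→Gary carries 35 crates.

35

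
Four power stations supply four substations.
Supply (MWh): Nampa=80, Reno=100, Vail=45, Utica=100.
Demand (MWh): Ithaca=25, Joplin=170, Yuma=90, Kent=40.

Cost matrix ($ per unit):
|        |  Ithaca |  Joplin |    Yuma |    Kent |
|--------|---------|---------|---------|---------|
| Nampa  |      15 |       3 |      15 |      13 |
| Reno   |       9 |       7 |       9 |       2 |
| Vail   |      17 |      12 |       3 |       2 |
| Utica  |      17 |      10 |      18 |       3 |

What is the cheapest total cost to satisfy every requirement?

Optimal allocation:
  Nampa–Joplin: 80 MWh
  Reno–Ithaca: 25 MWh
  Reno–Joplin: 30 MWh
  Reno–Yuma: 45 MWh
  Vail–Yuma: 45 MWh
  Utica–Joplin: 60 MWh
  Utica–Kent: 40 MWh
Total cost = $1935.

1935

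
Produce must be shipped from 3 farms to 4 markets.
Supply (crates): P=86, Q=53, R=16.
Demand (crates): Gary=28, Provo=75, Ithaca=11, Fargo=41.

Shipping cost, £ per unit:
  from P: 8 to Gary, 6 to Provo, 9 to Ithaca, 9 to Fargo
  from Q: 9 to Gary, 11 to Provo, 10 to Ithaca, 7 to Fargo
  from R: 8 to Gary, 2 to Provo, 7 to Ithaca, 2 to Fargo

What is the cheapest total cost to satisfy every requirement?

1008

One minimum-cost allocation:
  P to Provo: 75 × £6 = £450
  P to Ithaca: 11 × £9 = £99
  Q to Gary: 28 × £9 = £252
  Q to Fargo: 25 × £7 = £175
  R to Fargo: 16 × £2 = £32
Total = 450 + 99 + 252 + 175 + 32 = £1008.
(Supply check: P ships 86; Q ships 53; R ships 16.)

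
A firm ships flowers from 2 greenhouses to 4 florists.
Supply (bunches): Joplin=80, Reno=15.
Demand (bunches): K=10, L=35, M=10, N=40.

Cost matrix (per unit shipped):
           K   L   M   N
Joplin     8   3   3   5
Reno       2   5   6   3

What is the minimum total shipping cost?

345

An optimal shipping plan:
  Joplin to L: 35 bunches
  Joplin to M: 10 bunches
  Joplin to N: 35 bunches
  Reno to K: 10 bunches
  Reno to N: 5 bunches
Total cost = 345.
(Supply check: Joplin ships 80; Reno ships 15.)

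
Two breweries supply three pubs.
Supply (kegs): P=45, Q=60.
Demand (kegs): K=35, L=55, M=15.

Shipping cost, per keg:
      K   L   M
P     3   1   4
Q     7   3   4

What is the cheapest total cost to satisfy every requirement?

A cheapest plan:
  P->K: 35 × 3 = 105
  P->L: 10 × 1 = 10
  Q->L: 45 × 3 = 135
  Q->M: 15 × 4 = 60
Total = 105 + 10 + 135 + 60 = 310.
(Supply check: P ships 45; Q ships 60.)

310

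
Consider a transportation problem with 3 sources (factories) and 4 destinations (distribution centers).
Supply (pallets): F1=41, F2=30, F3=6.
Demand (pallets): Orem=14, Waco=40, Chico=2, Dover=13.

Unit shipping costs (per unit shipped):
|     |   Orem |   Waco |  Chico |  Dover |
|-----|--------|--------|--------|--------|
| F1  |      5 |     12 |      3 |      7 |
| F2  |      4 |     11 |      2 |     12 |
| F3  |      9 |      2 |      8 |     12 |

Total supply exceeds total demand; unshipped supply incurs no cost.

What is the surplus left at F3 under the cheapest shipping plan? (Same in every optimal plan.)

An optimal plan:
  F1->Orem: 14 × 5 = 70
  F1->Waco: 4 × 12 = 48
  F1->Chico: 2 × 3 = 6
  F1->Dover: 13 × 7 = 91
  F2->Waco: 30 × 11 = 330
  F3->Waco: 6 × 2 = 12
Total cost = 557.
F3 ships 6 of its 6, leaving 0.

0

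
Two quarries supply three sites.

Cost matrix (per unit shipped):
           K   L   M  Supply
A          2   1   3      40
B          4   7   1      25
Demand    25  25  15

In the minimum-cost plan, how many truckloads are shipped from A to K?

Optimal shipments:
  A->K: 15 truckloads
  A->L: 25 truckloads
  B->K: 10 truckloads
  B->M: 15 truckloads
Total cost = 110.
So A→K carries 15 truckloads.

15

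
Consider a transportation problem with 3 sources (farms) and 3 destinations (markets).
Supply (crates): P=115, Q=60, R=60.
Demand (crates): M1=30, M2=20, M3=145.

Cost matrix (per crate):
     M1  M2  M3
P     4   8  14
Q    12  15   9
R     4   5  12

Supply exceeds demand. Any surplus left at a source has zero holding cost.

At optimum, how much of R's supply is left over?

An optimal plan:
  P→M1: 30 crates
  P→M3: 45 crates
  Q→M3: 60 crates
  R→M2: 20 crates
  R→M3: 40 crates
Total cost = 1870.
R ships 60 of its 60, leaving 0.

0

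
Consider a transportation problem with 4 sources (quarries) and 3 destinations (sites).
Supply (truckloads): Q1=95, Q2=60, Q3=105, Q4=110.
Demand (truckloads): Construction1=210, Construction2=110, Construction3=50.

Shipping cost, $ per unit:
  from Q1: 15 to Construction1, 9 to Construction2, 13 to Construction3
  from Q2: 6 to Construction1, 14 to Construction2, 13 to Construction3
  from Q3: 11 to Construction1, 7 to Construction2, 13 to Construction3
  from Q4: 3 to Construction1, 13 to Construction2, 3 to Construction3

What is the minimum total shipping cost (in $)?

2640

A cheapest plan:
  Q1 to Construction2: 95 × $9 = $855
  Q2 to Construction1: 60 × $6 = $360
  Q3 to Construction1: 90 × $11 = $990
  Q3 to Construction2: 15 × $7 = $105
  Q4 to Construction1: 60 × $3 = $180
  Q4 to Construction3: 50 × $3 = $150
Total = 855 + 360 + 990 + 105 + 180 + 150 = $2640.
(Supply check: Q1 ships 95; Q2 ships 60; Q3 ships 105; Q4 ships 110.)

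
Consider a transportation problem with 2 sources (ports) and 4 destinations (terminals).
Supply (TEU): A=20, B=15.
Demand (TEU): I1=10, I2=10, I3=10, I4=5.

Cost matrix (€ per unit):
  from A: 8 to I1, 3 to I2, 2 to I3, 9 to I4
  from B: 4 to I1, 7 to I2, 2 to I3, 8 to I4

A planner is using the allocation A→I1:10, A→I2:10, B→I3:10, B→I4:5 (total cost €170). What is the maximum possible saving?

Current plan cost = 10·8 + 10·3 + 10·2 + 5·8 = €170.
Optimal plan:
  A–I2: 10 × €3 = €30
  A–I3: 10 × €2 = €20
  B–I1: 10 × €4 = €40
  B–I4: 5 × €8 = €40
Optimal cost = €130.
Saving = 170 − 130 = €40.

40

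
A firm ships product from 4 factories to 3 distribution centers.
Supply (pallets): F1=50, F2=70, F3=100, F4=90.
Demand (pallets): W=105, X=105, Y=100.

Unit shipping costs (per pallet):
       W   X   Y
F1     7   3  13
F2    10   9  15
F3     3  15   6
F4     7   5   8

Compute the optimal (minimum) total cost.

One minimum-cost allocation:
  F1 to X: 50 × 3 = 150
  F2 to W: 15 × 10 = 150
  F2 to X: 55 × 9 = 495
  F3 to W: 90 × 3 = 270
  F3 to Y: 10 × 6 = 60
  F4 to Y: 90 × 8 = 720
Total = 150 + 150 + 495 + 270 + 60 + 720 = 1845.
(Supply check: F1 ships 50; F2 ships 70; F3 ships 100; F4 ships 90.)

1845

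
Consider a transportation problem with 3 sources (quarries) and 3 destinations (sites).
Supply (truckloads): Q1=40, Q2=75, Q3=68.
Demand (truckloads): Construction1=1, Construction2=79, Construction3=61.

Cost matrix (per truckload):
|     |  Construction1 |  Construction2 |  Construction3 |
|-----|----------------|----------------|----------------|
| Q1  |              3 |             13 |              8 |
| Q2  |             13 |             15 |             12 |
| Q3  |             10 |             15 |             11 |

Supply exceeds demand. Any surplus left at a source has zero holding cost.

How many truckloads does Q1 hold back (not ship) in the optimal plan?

An optimal plan:
  Q1–Construction1: 1 truckloads
  Q1–Construction3: 39 truckloads
  Q2–Construction2: 75 truckloads
  Q3–Construction2: 4 truckloads
  Q3–Construction3: 22 truckloads
Total cost = 1742.
Q1 ships 40 of its 40, leaving 0.

0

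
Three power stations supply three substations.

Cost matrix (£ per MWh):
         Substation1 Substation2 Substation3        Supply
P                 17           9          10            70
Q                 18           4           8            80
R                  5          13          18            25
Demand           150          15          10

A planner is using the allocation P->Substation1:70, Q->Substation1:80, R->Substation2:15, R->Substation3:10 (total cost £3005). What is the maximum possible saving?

560

Current plan cost = 70·17 + 80·18 + 15·13 + 10·18 = £3005.
Optimal plan:
  P–Substation1: 70 × £17 = £1190
  Q–Substation1: 55 × £18 = £990
  Q–Substation2: 15 × £4 = £60
  Q–Substation3: 10 × £8 = £80
  R–Substation1: 25 × £5 = £125
Optimal cost = £2445.
Saving = 3005 − 2445 = £560.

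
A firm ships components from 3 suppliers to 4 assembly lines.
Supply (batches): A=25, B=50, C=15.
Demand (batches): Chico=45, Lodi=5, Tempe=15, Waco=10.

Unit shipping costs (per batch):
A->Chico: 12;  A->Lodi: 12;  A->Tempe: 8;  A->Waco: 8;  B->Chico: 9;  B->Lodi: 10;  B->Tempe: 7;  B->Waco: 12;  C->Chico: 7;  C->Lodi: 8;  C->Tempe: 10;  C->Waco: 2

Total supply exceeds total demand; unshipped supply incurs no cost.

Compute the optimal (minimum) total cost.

580

A cheapest plan:
  A→Tempe: 10 batches
  B→Chico: 45 batches
  B→Tempe: 5 batches
  C→Lodi: 5 batches
  C→Waco: 10 batches
Total cost = 580.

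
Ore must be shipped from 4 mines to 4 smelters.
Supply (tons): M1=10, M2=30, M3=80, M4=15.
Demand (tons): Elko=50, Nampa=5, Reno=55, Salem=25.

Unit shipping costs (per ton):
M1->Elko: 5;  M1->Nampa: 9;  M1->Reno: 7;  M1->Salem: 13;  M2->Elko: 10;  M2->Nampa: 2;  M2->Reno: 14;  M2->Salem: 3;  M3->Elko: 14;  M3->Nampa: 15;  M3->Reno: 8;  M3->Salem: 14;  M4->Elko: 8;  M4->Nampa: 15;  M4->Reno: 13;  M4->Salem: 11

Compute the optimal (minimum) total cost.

1045

Optimal allocation:
  M1->Elko: 10 × 5 = 50
  M2->Nampa: 5 × 2 = 10
  M2->Salem: 25 × 3 = 75
  M3->Elko: 25 × 14 = 350
  M3->Reno: 55 × 8 = 440
  M4->Elko: 15 × 8 = 120
Total = 50 + 10 + 75 + 350 + 440 + 120 = 1045.
(Supply check: M1 ships 10; M2 ships 30; M3 ships 80; M4 ships 15.)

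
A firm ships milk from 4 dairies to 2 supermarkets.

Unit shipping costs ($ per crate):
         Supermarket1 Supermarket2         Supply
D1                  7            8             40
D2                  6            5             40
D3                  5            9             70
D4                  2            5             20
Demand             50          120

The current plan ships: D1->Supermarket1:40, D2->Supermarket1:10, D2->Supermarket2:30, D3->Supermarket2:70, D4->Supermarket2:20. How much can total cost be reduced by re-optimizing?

170

Current plan cost = 40·7 + 10·6 + 30·5 + 70·9 + 20·5 = $1220.
Optimal plan:
  D1->Supermarket2: 40 × $8 = $320
  D2->Supermarket2: 40 × $5 = $200
  D3->Supermarket1: 50 × $5 = $250
  D3->Supermarket2: 20 × $9 = $180
  D4->Supermarket2: 20 × $5 = $100
Optimal cost = $1050.
Saving = 1220 − 1050 = $170.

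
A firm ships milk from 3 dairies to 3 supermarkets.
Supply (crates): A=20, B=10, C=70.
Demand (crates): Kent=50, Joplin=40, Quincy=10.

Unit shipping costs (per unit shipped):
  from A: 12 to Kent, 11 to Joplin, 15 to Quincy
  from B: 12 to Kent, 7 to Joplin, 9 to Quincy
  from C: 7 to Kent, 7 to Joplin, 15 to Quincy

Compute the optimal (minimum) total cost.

800

An optimal shipping plan:
  A->Joplin: 20 crates
  B->Quincy: 10 crates
  C->Kent: 50 crates
  C->Joplin: 20 crates
Total cost = 800.
(Supply check: A ships 20; B ships 10; C ships 70.)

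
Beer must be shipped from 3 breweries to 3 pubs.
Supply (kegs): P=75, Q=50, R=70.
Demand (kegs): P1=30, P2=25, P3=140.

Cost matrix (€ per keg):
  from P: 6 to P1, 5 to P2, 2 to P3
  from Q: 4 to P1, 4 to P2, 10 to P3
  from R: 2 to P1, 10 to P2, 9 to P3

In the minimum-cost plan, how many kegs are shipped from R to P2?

The minimum-cost plan:
  P–P3: 75 × €2 = €150
  Q–P2: 25 × €4 = €100
  Q–P3: 25 × €10 = €250
  R–P1: 30 × €2 = €60
  R–P3: 40 × €9 = €360
Total cost = €920.
The route R→P2 is not used.

0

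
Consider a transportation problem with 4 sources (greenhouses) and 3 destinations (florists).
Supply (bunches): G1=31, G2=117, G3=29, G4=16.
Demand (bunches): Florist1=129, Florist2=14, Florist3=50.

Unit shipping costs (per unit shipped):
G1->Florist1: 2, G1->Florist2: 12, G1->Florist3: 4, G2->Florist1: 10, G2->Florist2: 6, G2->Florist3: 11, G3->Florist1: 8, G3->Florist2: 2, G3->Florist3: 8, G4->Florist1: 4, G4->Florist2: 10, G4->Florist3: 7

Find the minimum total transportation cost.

1479

An optimal shipping plan:
  G1→Florist1: 31 × 2 = 62
  G2→Florist1: 82 × 10 = 820
  G2→Florist3: 35 × 11 = 385
  G3→Florist2: 14 × 2 = 28
  G3→Florist3: 15 × 8 = 120
  G4→Florist1: 16 × 4 = 64
Total = 62 + 820 + 385 + 28 + 120 + 64 = 1479.
(Supply check: G1 ships 31; G2 ships 117; G3 ships 29; G4 ships 16.)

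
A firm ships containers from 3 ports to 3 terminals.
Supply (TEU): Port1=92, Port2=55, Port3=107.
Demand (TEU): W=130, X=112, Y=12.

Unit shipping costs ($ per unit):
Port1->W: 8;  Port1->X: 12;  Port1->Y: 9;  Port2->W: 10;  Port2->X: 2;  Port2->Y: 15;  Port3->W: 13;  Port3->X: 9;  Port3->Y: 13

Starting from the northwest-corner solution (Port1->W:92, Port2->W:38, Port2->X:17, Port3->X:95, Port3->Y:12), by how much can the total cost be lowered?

152

Current plan cost = 92·8 + 38·10 + 17·2 + 95·9 + 12·13 = $2161.
Optimal plan:
  Port1–W: 92 × $8 = $736
  Port2–X: 55 × $2 = $110
  Port3–W: 38 × $13 = $494
  Port3–X: 57 × $9 = $513
  Port3–Y: 12 × $13 = $156
Optimal cost = $2009.
Saving = 2161 − 2009 = $152.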